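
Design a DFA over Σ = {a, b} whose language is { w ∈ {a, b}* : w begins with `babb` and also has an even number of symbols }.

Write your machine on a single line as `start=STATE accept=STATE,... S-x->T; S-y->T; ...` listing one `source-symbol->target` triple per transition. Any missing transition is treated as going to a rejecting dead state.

start=S0; accept=S5; S0-a->S1; S0-b->S2; S1-a->S1; S1-b->S1; S2-a->S3; S2-b->S1; S3-a->S1; S3-b->S4; S4-a->S1; S4-b->S5; S5-a->S6; S5-b->S6; S6-a->S5; S6-b->S5

Handle the two conditions separately and then intersect. The first has 6 states tracking whether the input so far still matches the prefix `babb`; the second has 2 states tracking the input length modulo 2. A product state is a pair (one from each), accepting exactly when both do. After merging equivalent states the machine shrinks.
A 7-state machine:
        a   b  
>  S0   S1  S2 
   S1   S1  S1 
   S2   S3  S1 
   S3   S1  S4 
   S4   S1  S5 
 * S5   S6  S6 
   S6   S5  S5 
(> = start, * = accepting)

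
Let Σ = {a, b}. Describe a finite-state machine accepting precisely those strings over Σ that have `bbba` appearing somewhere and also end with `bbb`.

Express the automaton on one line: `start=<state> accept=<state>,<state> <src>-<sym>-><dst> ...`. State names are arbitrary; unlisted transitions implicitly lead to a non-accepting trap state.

start=s0 accept=s7 s0-a->s0 s0-b->s1 s1-a->s0 s1-b->s2 s2-a->s0 s2-b->s3 s3-a->s4 s3-b->s3 s4-a->s4 s4-b->s5 s5-a->s4 s5-b->s6 s6-a->s4 s6-b->s7 s7-a->s4 s7-b->s7

Handle the two conditions separately and then intersect. One (5 states) tracks whether and how much of `bbba` has been seen; the other (4 states) tracks how much of the suffix `bbb` has currently been matched. Each combined state is a pair, one component from each; accept when both components accept.
8 states suffice.
        a   b  
>  s0   s0  s1 
   s1   s0  s2 
   s2   s0  s3 
   s3   s4  s3 
   s4   s4  s5 
   s5   s4  s6 
   s6   s4  s7 
 * s7   s4  s7 
(> = start, * = accepting)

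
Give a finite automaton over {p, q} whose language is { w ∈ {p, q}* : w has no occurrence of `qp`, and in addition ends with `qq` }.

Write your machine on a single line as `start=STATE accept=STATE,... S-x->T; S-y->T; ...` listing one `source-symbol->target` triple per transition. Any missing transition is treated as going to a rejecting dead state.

Handle the two conditions separately and then intersect. The first has 3 states tracking partial matches of the forbidden pattern `qp`; the second has 3 states tracking how much of the suffix `qq` has currently been matched. A product state is a pair (one from each), accepting exactly when both do. Equivalent product states are then merged.
       p  q 
>  A   A  B 
   B   C  D 
   C   C  C 
 * D   C  D 
(> = start, * = accepting)

start=A; accept=D; A-p->A; A-q->B; B-p->C; B-q->D; C-p->C; C-q->C; D-p->C; D-q->D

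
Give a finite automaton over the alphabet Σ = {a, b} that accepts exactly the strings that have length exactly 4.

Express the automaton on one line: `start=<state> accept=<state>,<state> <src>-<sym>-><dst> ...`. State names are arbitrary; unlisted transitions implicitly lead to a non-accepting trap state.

start=q0 accept=q4 q0-a->q1 q0-b->q1 q1-a->q2 q1-b->q2 q2-a->q3 q2-b->q3 q3-a->q4 q3-b->q4 q4-a->q5 q4-b->q5 q5-a->q5 q5-b->q5

Count input length up to 5: every symbol moves from q0 toward q5, which means 'more than 4' and absorbs. Accept from {q4}.
A 6-state machine:
        a   b  
>  q0   q1  q1 
   q1   q2  q2 
   q2   q3  q3 
   q3   q4  q4 
 * q4   q5  q5 
   q5   q5  q5 
(> = start, * = accepting)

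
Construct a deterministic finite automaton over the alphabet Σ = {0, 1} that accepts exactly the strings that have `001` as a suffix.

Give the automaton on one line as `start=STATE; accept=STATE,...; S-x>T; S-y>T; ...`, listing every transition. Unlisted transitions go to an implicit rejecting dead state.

start=S0; accept=S3; S0-0>S1; S0-1>S0; S1-0>S2; S1-1>S0; S2-0>S2; S2-1>S3; S3-0>S1; S3-1>S0

Remember how much of `001` the current input suffix matches. State S0 means no match yet; S1 means the last symbol is `0`; S2 means the last 2 symbols are `00`; S3 means the last 3 symbols are `001`. Only S3 accepts. On a mismatch, fall back to the longest proper suffix that is still a prefix of `001`.
A 4-state machine:
        0   1  
>  S0   S1  S0 
   S1   S2  S0 
   S2   S2  S3 
 * S3   S1  S0 
(> = start, * = accepting)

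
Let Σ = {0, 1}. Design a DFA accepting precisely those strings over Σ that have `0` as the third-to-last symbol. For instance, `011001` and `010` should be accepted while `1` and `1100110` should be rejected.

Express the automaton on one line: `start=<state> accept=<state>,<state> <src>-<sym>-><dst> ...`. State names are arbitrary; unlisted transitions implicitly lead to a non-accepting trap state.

Because acceptance depends on a position counted from the end, the machine has to buffer the most recent 3 symbols. Make each state the string of the last up-to-3 symbols read; on input `x` shift the window left and append `x`. Accept when the buffered window has length 3 and begins with `0`.
A 15-state machine:
          0    1  
>  S0     S1   S2 
   S1     S3   S4 
   S2     S5   S6 
   S3     S7   S8 
   S4     S9  S10 
   S5    S11  S12 
   S6    S13  S14 
 * S7     S7   S8 
 * S8     S9  S10 
 * S9    S11  S12 
 * S10   S13  S14 
   S11    S7   S8 
   S12    S9  S10 
   S13   S11  S12 
   S14   S13  S14 
(> = start, * = accepting)

start=S0 accept=S7,S8,S9,S10 S0-0->S1 S0-1->S2 S1-0->S3 S1-1->S4 S2-0->S5 S2-1->S6 S3-0->S7 S3-1->S8 S4-0->S9 S4-1->S10 S5-0->S11 S5-1->S12 S6-0->S13 S6-1->S14 S7-0->S7 S7-1->S8 S8-0->S9 S8-1->S10 S9-0->S11 S9-1->S12 S10-0->S13 S10-1->S14 S11-0->S7 S11-1->S8 S12-0->S9 S12-1->S10 S13-0->S11 S13-1->S12 S14-0->S13 S14-1->S14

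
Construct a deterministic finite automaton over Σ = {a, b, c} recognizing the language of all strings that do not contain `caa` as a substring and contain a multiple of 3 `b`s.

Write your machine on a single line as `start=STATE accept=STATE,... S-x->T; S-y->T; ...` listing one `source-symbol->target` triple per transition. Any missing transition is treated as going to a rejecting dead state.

start=q0; accept=q0,q2,q5; q0-a->q0; q0-b->q1; q0-c->q2; q1-a->q1; q1-b->q3; q1-c->q4; q2-a->q5; q2-b->q1; q2-c->q2; q3-a->q3; q3-b->q0; q3-c->q6; q4-a->q7; q4-b->q3; q4-c->q4; q5-a->q8; q5-b->q1; q5-c->q2; q6-a->q9; q6-b->q0; q6-c->q6; q7-a->q10; q7-b->q3; q7-c->q4; q8-a->q8; q8-b->q10; q8-c->q8; q9-a->q11; q9-b->q0; q9-c->q6; q10-a->q10; q10-b->q11; q10-c->q10; q11-a->q11; q11-b->q8; q11-c->q11

Handle the two conditions separately and then intersect. The first has 4 states tracking partial matches of the forbidden pattern `caa`; the second has 3 states tracking the count of `b`s modulo 3. A product state is a pair (one from each), accepting exactly when both do.
12 states suffice.
          a    b    c  
>* q0     q0   q1   q2 
   q1     q1   q3   q4 
 * q2     q5   q1   q2 
   q3     q3   q0   q6 
   q4     q7   q3   q4 
 * q5     q8   q1   q2 
   q6     q9   q0   q6 
   q7    q10   q3   q4 
   q8     q8  q10   q8 
   q9    q11   q0   q6 
   q10   q10  q11  q10 
   q11   q11   q8  q11 
(> = start, * = accepting)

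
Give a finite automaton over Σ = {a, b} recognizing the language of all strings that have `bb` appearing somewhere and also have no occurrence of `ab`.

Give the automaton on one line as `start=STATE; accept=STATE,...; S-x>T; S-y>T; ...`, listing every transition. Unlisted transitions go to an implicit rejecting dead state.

start=q0; accept=q4,q7; q0-a>q1; q0-b>q2; q1-a>q1; q1-b>q3; q2-a>q1; q2-b>q4; q3-a>q5; q3-b>q6; q4-a>q7; q4-b>q4; q5-a>q5; q5-b>q3; q6-a>q6; q6-b>q6; q7-a>q7; q7-b>q6

Build one automaton per condition and run them in lockstep. One (3 states) tracks whether and how much of `bb` has been seen; the other (3 states) tracks partial matches of the forbidden pattern `ab`. Each combined state is a pair, one component from each; accept when both components accept.
With 8 states:
        a   b  
>  q0   q1  q2 
   q1   q1  q3 
   q2   q1  q4 
   q3   q5  q6 
 * q4   q7  q4 
   q5   q5  q3 
   q6   q6  q6 
 * q7   q7  q6 
(> = start, * = accepting)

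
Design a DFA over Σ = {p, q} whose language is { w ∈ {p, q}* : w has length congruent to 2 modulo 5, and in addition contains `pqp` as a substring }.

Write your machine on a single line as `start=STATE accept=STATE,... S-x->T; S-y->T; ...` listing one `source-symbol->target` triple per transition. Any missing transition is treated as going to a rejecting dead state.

Run two small machines in parallel and take their product. The first has 5 states tracking the input length modulo 5; the second has 4 states tracking whether and how much of `pqp` has been seen. A product state is a pair (one from each), accepting exactly when both do.
       p  q 
>  A   B  C 
   B   D  E 
   C   D  F 
   D   G  H 
   E   I  J 
   F   G  J 
   G   K  L 
   H   M  N 
   I   M  M 
   J   K  N 
   K   O  P 
   L   Q  A 
   M   Q  Q 
   N   O  A 
   O   B  R 
   P   S  C 
   Q   S  S 
   R   T  F 
   S   T  T 
 * T   I  I 
(> = start, * = accepting)

start=A; accept=T; A-p->B; A-q->C; B-p->D; B-q->E; C-p->D; C-q->F; D-p->G; D-q->H; E-p->I; E-q->J; F-p->G; F-q->J; G-p->K; G-q->L; H-p->M; H-q->N; I-p->M; I-q->M; J-p->K; J-q->N; K-p->O; K-q->P; L-p->Q; L-q->A; M-p->Q; M-q->Q; N-p->O; N-q->A; O-p->B; O-q->R; P-p->S; P-q->C; Q-p->S; Q-q->S; R-p->T; R-q->F; S-p->T; S-q->T; T-p->I; T-q->I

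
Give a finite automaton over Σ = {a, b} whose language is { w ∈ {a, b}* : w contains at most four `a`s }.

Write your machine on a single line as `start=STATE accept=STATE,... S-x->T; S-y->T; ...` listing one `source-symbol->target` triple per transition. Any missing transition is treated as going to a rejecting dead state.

start=q0; accept=q0,q1,q2,q3,q4; q0-a->q1; q0-b->q0; q1-a->q2; q1-b->q1; q2-a->q3; q2-b->q2; q3-a->q4; q3-b->q3; q4-a->q5; q4-b->q4; q5-a->q5; q5-b->q5

Only the number of `a`s matters, and only up to 5. Make a chain q0 → q1 → q2 → q3 → q4 → q5 advanced by each `a` (with q5 absorbing); every other symbol self-loops. The accepting set is {q0, q1, q2, q3, q4}.
6 states suffice.
        a   b  
>* q0   q1  q0 
 * q1   q2  q1 
 * q2   q3  q2 
 * q3   q4  q3 
 * q4   q5  q4 
   q5   q5  q5 
(> = start, * = accepting)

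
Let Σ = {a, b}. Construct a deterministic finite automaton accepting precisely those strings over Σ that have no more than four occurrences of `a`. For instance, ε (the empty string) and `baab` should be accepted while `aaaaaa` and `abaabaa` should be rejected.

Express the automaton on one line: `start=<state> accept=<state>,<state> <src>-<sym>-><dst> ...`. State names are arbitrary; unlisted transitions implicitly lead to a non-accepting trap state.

start=q0 accept=q0,q1,q2,q3,q4 q0-a->q1 q0-b->q0 q1-a->q2 q1-b->q1 q2-a->q3 q2-b->q2 q3-a->q4 q3-b->q3 q4-a->q5 q4-b->q4 q5-a->q5 q5-b->q5

Count `a`s, saturating at 5: states q0 through q4 mean 0 through 4 `a`s seen; q5 means more than 4. Each `a` increments (capped at q5); other symbols loop. Accept from {q0, q1, q2, q3, q4}.
        a   b  
>* q0   q1  q0 
 * q1   q2  q1 
 * q2   q3  q2 
 * q3   q4  q3 
 * q4   q5  q4 
   q5   q5  q5 
(> = start, * = accepting)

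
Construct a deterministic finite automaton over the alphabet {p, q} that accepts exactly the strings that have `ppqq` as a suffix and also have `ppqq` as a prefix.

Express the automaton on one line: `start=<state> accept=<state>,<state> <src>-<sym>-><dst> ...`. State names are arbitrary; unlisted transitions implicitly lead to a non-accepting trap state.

start=S0 accept=S5 S0-p->S1 S0-q->S2 S1-p->S3 S1-q->S2 S2-p->S2 S2-q->S2 S3-p->S2 S3-q->S4 S4-p->S2 S4-q->S5 S5-p->S6 S5-q->S7 S6-p->S8 S6-q->S7 S7-p->S6 S7-q->S7 S8-p->S8 S8-q->S9 S9-p->S6 S9-q->S5

Run two small machines in parallel and take their product. One (5 states) tracks how much of the suffix `ppqq` has currently been matched; the other (6 states) tracks whether the input so far still matches the prefix `ppqq`. Each combined state is a pair, one component from each; accept when both components accept. Minimizing collapses redundant product states.
10 states suffice.
        p   q  
>  S0   S1  S2 
   S1   S3  S2 
   S2   S2  S2 
   S3   S2  S4 
   S4   S2  S5 
 * S5   S6  S7 
   S6   S8  S7 
   S7   S6  S7 
   S8   S8  S9 
   S9   S6  S5 
(> = start, * = accepting)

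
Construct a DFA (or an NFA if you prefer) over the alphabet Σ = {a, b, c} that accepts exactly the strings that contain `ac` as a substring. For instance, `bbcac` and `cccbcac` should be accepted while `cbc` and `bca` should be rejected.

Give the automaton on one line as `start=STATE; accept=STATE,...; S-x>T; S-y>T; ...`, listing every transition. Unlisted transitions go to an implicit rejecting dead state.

Track how much of `ac` has been matched so far: state q0 is no progress, q2 is the absorbing accept state reached once `ac` has occurred. Intermediate states record partial matches; on a mismatch, fall back to the longest reusable overlap.
With 3 states:
        a   b   c  
>  q0   q1  q0  q0 
   q1   q1  q0  q2 
 * q2   q2  q2  q2 
(> = start, * = accepting)

start=q0; accept=q2; q0-a>q1; q0-b>q0; q0-c>q0; q1-a>q1; q1-b>q0; q1-c>q2; q2-a>q2; q2-b>q2; q2-c>q2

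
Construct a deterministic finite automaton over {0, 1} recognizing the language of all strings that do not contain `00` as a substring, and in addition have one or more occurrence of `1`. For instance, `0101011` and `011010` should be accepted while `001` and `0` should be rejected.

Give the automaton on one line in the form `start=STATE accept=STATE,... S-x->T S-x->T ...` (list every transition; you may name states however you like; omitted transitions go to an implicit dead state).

start=A accept=C,E A-0->B A-1->C B-0->D B-1->C C-0->E C-1->C D-0->D D-1->D E-0->D E-1->C

Handle the two conditions separately and then intersect. The first has 3 states tracking partial matches of the forbidden pattern `00`; the second has 3 states tracking the count of `1`s, saturating at 2. A product state is a pair (one from each), accepting exactly when both do. Equivalent product states are then merged.
5 states suffice.
       0  1 
>  A   B  C 
   B   D  C 
 * C   E  C 
   D   D  D 
 * E   D  C 
(> = start, * = accepting)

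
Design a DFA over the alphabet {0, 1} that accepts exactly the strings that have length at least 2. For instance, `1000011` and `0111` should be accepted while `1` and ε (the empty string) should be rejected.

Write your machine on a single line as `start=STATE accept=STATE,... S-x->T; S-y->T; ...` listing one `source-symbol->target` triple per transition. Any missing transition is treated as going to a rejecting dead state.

We only need to distinguish lengths 0, 1, …, 2, and '>2'. Chain q0 → q1 → q2 → q3 on every symbol, with q3 looping. Accepting states: {q2, q3}.
4 states suffice.
        0   1  
>  q0   q1  q1 
   q1   q2  q2 
 * q2   q3  q3 
 * q3   q3  q3 
(> = start, * = accepting)

start=q0; accept=q2,q3; q0-0->q1; q0-1->q1; q1-0->q2; q1-1->q2; q2-0->q3; q2-1->q3; q3-0->q3; q3-1->q3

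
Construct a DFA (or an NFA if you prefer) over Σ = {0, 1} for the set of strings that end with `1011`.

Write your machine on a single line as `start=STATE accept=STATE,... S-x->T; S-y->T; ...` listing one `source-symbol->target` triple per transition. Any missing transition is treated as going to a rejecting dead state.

start=q0; accept=q4; q0-0->q0; q0-1->q1; q1-0->q2; q1-1->q1; q2-0->q0; q2-1->q3; q3-0->q2; q3-1->q4; q4-0->q2; q4-1->q1

Let each state record the length of the longest suffix of the input read so far that is also a prefix of `1011`. q1 means the last symbol is `1`; q2 means the last 2 symbols are `10`; q3 means the last 3 symbols are `101`; q4 means the last 4 symbols are `1011`. Accept only at q4, where the string currently ends in `1011`.
A 5-state machine:
        0   1  
>  q0   q0  q1 
   q1   q2  q1 
   q2   q0  q3 
   q3   q2  q4 
 * q4   q2  q1 
(> = start, * = accepting)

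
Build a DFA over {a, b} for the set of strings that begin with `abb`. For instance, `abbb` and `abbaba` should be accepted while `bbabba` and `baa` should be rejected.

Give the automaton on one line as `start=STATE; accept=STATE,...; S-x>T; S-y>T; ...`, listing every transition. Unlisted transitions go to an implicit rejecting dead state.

start=s0; accept=s3; s0-a>s1; s0-b>s4; s1-a>s4; s1-b>s2; s2-a>s4; s2-b>s3; s3-a>s3; s3-b>s3; s4-a>s4; s4-b>s4

Walk along `abb` while the input agrees: from s0 take `a` to s1, and so on. Any deviation drops to the rejecting sink s4. Once s3 is reached the prefix is confirmed and every continuation is accepted.
With 5 states:
        a   b  
>  s0   s1  s4 
   s1   s4  s2 
   s2   s4  s3 
 * s3   s3  s3 
   s4   s4  s4 
(> = start, * = accepting)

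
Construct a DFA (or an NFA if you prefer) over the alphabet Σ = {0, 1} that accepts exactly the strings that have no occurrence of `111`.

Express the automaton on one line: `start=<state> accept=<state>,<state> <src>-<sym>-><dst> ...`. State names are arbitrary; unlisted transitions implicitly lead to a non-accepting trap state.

start=s0 accept=s0,s1,s2 s0-0->s0 s0-1->s1 s1-0->s0 s1-1->s2 s2-0->s0 s2-1->s3 s3-0->s3 s3-1->s3

Track partial matches of the forbidden pattern `111`. State s3 is a dead state reached once `111` has occurred; every other state accepts. s0 means no part of `111` is currently matched.
        0   1  
>* s0   s0  s1 
 * s1   s0  s2 
 * s2   s0  s3 
   s3   s3  s3 
(> = start, * = accepting)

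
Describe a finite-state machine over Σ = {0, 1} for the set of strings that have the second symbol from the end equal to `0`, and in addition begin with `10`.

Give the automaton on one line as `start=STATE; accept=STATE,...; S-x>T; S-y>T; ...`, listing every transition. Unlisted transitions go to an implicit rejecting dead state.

Run two small machines in parallel and take their product. One (7 states) tracks the last 2 symbols read; the other (4 states) tracks whether the input so far still matches the prefix `10`. Each combined state is a pair, one component from each; accept when both components accept.
With 11 states:
       0  1 
>  A   B  C 
   B   D  E 
   C   F  G 
   D   D  E 
   E   H  G 
   F   I  J 
   G   H  G 
   H   D  E 
 * I   I  J 
 * J   F  K 
   K   F  K 
(> = start, * = accepting)

start=A; accept=I,J; A-0>B; A-1>C; B-0>D; B-1>E; C-0>F; C-1>G; D-0>D; D-1>E; E-0>H; E-1>G; F-0>I; F-1>J; G-0>H; G-1>G; H-0>D; H-1>E; I-0>I; I-1>J; J-0>F; J-1>K; K-0>F; K-1>K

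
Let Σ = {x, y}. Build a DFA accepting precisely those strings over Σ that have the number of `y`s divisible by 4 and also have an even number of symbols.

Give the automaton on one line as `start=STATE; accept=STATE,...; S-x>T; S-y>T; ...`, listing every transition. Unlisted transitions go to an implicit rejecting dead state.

start=S0; accept=S0; S0-x>S1; S0-y>S2; S1-x>S0; S1-y>S3; S2-x>S3; S2-y>S4; S3-x>S2; S3-y>S5; S4-x>S5; S4-y>S6; S5-x>S4; S5-y>S7; S6-x>S7; S6-y>S0; S7-x>S6; S7-y>S1

Run two small machines in parallel and take their product. One (4 states) tracks the count of `y`s modulo 4; the other (2 states) tracks the input length modulo 2. Each combined state is a pair, one component from each; accept when both components accept.
An 8-state machine:
        x   y  
>* S0   S1  S2 
   S1   S0  S3 
   S2   S3  S4 
   S3   S2  S5 
   S4   S5  S6 
   S5   S4  S7 
   S6   S7  S0 
   S7   S6  S1 
(> = start, * = accepting)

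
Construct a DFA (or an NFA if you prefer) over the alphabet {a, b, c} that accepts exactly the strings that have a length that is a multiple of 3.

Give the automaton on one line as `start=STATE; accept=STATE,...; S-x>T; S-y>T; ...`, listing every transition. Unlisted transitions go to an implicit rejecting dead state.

Only the length mod 3 matters, so use a 3-cycle: from any state, every input symbol moves to the next state, wrapping s2 back to s0. Mark s0 accepting.
        a   b   c  
>* s0   s1  s1  s1 
   s1   s2  s2  s2 
   s2   s0  s0  s0 
(> = start, * = accepting)

start=s0; accept=s0; s0-a>s1; s0-b>s1; s0-c>s1; s1-a>s2; s1-b>s2; s1-c>s2; s2-a>s0; s2-b>s0; s2-c>s0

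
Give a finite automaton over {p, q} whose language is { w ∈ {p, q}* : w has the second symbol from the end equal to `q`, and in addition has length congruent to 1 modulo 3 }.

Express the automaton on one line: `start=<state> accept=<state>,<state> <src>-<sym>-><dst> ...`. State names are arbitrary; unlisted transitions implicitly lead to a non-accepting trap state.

start=s0 accept=s13,s14 s0-p->s1 s0-q->s2 s1-p->s3 s1-q->s4 s2-p->s5 s2-q->s6 s3-p->s7 s3-q->s8 s4-p->s9 s4-q->s10 s5-p->s7 s5-q->s8 s6-p->s9 s6-q->s10 s7-p->s11 s7-q->s12 s8-p->s13 s8-q->s14 s9-p->s11 s9-q->s12 s10-p->s13 s10-q->s14 s11-p->s3 s11-q->s4 s12-p->s5 s12-q->s6 s13-p->s3 s13-q->s4 s14-p->s5 s14-q->s6

Run two small machines in parallel and take their product. One (7 states) tracks the last 2 symbols read; the other (3 states) tracks the input length modulo 3. Each combined state is a pair, one component from each; accept when both components accept.
15 states suffice.
          p    q  
>  s0     s1   s2 
   s1     s3   s4 
   s2     s5   s6 
   s3     s7   s8 
   s4     s9  s10 
   s5     s7   s8 
   s6     s9  s10 
   s7    s11  s12 
   s8    s13  s14 
   s9    s11  s12 
   s10   s13  s14 
   s11    s3   s4 
   s12    s5   s6 
 * s13    s3   s4 
 * s14    s5   s6 
(> = start, * = accepting)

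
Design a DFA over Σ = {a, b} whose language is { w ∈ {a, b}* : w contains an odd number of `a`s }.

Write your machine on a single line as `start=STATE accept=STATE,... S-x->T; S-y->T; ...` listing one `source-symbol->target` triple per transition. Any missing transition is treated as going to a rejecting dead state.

Keep the running count of `a`s modulo 2: each `a` advances along the cycle S0 → S1 → S0 while other symbols loop. Accept at S1.
With 2 states:
        a   b  
>  S0   S1  S0 
 * S1   S0  S1 
(> = start, * = accepting)

start=S0; accept=S1; S0-a->S1; S0-b->S0; S1-a->S0; S1-b->S1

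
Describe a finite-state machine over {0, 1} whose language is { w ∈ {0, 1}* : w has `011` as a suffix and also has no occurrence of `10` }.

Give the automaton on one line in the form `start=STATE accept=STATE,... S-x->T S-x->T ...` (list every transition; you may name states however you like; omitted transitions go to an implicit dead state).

Build one automaton per condition and run them in lockstep. One (4 states) tracks how much of the suffix `011` has currently been matched; the other (3 states) tracks partial matches of the forbidden pattern `10`. Each combined state is a pair, one component from each; accept when both components accept. Equivalent product states are then merged.
A 5-state machine:
        0   1  
>  q0   q1  q2 
   q1   q1  q3 
   q2   q2  q2 
   q3   q2  q4 
 * q4   q2  q2 
(> = start, * = accepting)

start=q0 accept=q4 q0-0->q1 q0-1->q2 q1-0->q1 q1-1->q3 q2-0->q2 q2-1->q2 q3-0->q2 q3-1->q4 q4-0->q2 q4-1->q2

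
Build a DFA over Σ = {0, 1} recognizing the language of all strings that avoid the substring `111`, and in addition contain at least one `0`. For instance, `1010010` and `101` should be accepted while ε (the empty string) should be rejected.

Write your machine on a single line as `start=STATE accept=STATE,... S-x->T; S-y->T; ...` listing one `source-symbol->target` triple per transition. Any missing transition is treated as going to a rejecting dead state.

Build one automaton per condition and run them in lockstep. The first has 4 states tracking partial matches of the forbidden pattern `111`; the second has 3 states tracking the count of `0`s, saturating at 2. A product state is a pair (one from each), accepting exactly when both do.
12 states suffice.
          0    1  
>  q0     q1   q2 
 * q1     q3   q4 
   q2     q1   q5 
 * q3     q3   q6 
 * q4     q3   q7 
   q5     q1   q8 
 * q6     q3   q9 
 * q7     q3  q10 
   q8    q10   q8 
 * q9     q3  q11 
   q10   q11  q10 
   q11   q11  q11 
(> = start, * = accepting)

start=q0; accept=q1,q3,q4,q6,q7,q9; q0-0->q1; q0-1->q2; q1-0->q3; q1-1->q4; q2-0->q1; q2-1->q5; q3-0->q3; q3-1->q6; q4-0->q3; q4-1->q7; q5-0->q1; q5-1->q8; q6-0->q3; q6-1->q9; q7-0->q3; q7-1->q10; q8-0->q10; q8-1->q8; q9-0->q3; q9-1->q11; q10-0->q11; q10-1->q10; q11-0->q11; q11-1->q11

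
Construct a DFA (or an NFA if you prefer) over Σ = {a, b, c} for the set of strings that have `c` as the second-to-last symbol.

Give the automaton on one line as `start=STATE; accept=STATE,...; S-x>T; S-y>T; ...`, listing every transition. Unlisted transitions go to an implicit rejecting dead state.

start=s0; accept=s10,s11,s12; s0-a>s1; s0-b>s2; s0-c>s3; s1-a>s4; s1-b>s5; s1-c>s6; s2-a>s7; s2-b>s8; s2-c>s9; s3-a>s10; s3-b>s11; s3-c>s12; s4-a>s4; s4-b>s5; s4-c>s6; s5-a>s7; s5-b>s8; s5-c>s9; s6-a>s10; s6-b>s11; s6-c>s12; s7-a>s4; s7-b>s5; s7-c>s6; s8-a>s7; s8-b>s8; s8-c>s9; s9-a>s10; s9-b>s11; s9-c>s12; s10-a>s4; s10-b>s5; s10-c>s6; s11-a>s7; s11-b>s8; s11-c>s9; s12-a>s10; s12-b>s11; s12-c>s12

A DFA must remember the last 2 symbols (since which symbol is second-to-last isn't known until the input ends). Use one state per possible window of the last ≤2 symbols; accept from those whose window starts with `c`.
A 13-state machine:
          a    b    c  
>  s0     s1   s2   s3 
   s1     s4   s5   s6 
   s2     s7   s8   s9 
   s3    s10  s11  s12 
   s4     s4   s5   s6 
   s5     s7   s8   s9 
   s6    s10  s11  s12 
   s7     s4   s5   s6 
   s8     s7   s8   s9 
   s9    s10  s11  s12 
 * s10    s4   s5   s6 
 * s11    s7   s8   s9 
 * s12   s10  s11  s12 
(> = start, * = accepting)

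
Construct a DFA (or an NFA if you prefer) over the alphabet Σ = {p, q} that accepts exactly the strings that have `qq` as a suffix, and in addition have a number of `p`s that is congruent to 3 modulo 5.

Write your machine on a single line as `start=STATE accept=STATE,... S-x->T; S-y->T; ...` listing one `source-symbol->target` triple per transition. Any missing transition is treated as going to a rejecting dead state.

Build one automaton per condition and run them in lockstep. One (3 states) tracks how much of the suffix `qq` has currently been matched; the other (5 states) tracks the count of `p`s modulo 5. Each combined state is a pair, one component from each; accept when both components accept.
A 15-state machine:
          p    q  
>  s0     s1   s2 
   s1     s3   s4 
   s2     s1   s5 
   s3     s6   s7 
   s4     s3   s8 
   s5     s1   s5 
   s6     s9  s10 
   s7     s6  s11 
   s8     s3   s8 
   s9     s0  s12 
   s10    s9  s13 
   s11    s6  s11 
   s12    s0  s14 
 * s13    s9  s13 
   s14    s0  s14 
(> = start, * = accepting)

start=s0; accept=s13; s0-p->s1; s0-q->s2; s1-p->s3; s1-q->s4; s2-p->s1; s2-q->s5; s3-p->s6; s3-q->s7; s4-p->s3; s4-q->s8; s5-p->s1; s5-q->s5; s6-p->s9; s6-q->s10; s7-p->s6; s7-q->s11; s8-p->s3; s8-q->s8; s9-p->s0; s9-q->s12; s10-p->s9; s10-q->s13; s11-p->s6; s11-q->s11; s12-p->s0; s12-q->s14; s13-p->s9; s13-q->s13; s14-p->s0; s14-q->s14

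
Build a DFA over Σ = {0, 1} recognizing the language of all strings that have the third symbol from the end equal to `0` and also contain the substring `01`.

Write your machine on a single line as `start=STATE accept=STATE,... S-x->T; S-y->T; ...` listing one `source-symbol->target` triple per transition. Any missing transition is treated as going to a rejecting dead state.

start=S0; accept=S8,S9,S10,S18; S0-0->S1; S0-1->S2; S1-0->S3; S1-1->S4; S2-0->S5; S2-1->S6; S3-0->S7; S3-1->S8; S4-0->S9; S4-1->S10; S5-0->S11; S5-1->S12; S6-0->S13; S6-1->S14; S7-0->S7; S7-1->S8; S8-0->S9; S8-1->S10; S9-0->S15; S9-1->S12; S10-0->S16; S10-1->S17; S11-0->S7; S11-1->S8; S12-0->S9; S12-1->S10; S13-0->S11; S13-1->S12; S14-0->S13; S14-1->S14; S15-0->S18; S15-1->S8; S16-0->S15; S16-1->S12; S17-0->S16; S17-1->S17; S18-0->S18; S18-1->S8

Build one automaton per condition and run them in lockstep. The first has 15 states tracking the last 3 symbols read; the second has 3 states tracking whether and how much of `01` has been seen. A product state is a pair (one from each), accepting exactly when both do.
With 19 states:
          0    1  
>  S0     S1   S2 
   S1     S3   S4 
   S2     S5   S6 
   S3     S7   S8 
   S4     S9  S10 
   S5    S11  S12 
   S6    S13  S14 
   S7     S7   S8 
 * S8     S9  S10 
 * S9    S15  S12 
 * S10   S16  S17 
   S11    S7   S8 
   S12    S9  S10 
   S13   S11  S12 
   S14   S13  S14 
   S15   S18   S8 
   S16   S15  S12 
   S17   S16  S17 
 * S18   S18   S8 
(> = start, * = accepting)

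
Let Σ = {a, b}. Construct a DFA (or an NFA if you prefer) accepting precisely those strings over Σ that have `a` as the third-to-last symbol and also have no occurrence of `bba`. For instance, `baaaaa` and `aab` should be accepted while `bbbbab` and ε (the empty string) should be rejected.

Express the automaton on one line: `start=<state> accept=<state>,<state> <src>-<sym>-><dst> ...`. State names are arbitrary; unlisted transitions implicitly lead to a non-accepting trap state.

start=q0 accept=q6,q7,q8,q9 q0-a->q1 q0-b->q2 q1-a->q3 q1-b->q4 q2-a->q1 q2-b->q5 q3-a->q6 q3-b->q7 q4-a->q8 q4-b->q9 q5-a->q5 q5-b->q5 q6-a->q6 q6-b->q7 q7-a->q8 q7-b->q9 q8-a->q3 q8-b->q4 q9-a->q5 q9-b->q5

Handle the two conditions separately and then intersect. The first has 15 states tracking the last 3 symbols read; the second has 4 states tracking partial matches of the forbidden pattern `bba`. A product state is a pair (one from each), accepting exactly when both do. Minimizing collapses redundant product states.
With 10 states:
        a   b  
>  q0   q1  q2 
   q1   q3  q4 
   q2   q1  q5 
   q3   q6  q7 
   q4   q8  q9 
   q5   q5  q5 
 * q6   q6  q7 
 * q7   q8  q9 
 * q8   q3  q4 
 * q9   q5  q5 
(> = start, * = accepting)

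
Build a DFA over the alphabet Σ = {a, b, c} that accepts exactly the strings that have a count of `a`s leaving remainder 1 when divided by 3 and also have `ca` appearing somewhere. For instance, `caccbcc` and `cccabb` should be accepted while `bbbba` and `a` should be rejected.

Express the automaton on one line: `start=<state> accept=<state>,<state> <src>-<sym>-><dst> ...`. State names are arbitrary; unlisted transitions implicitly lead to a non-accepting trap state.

start=s0 accept=s5 s0-a->s1 s0-b->s0 s0-c->s2 s1-a->s3 s1-b->s1 s1-c->s4 s2-a->s5 s2-b->s0 s2-c->s2 s3-a->s0 s3-b->s3 s3-c->s6 s4-a->s7 s4-b->s1 s4-c->s4 s5-a->s7 s5-b->s5 s5-c->s5 s6-a->s8 s6-b->s3 s6-c->s6 s7-a->s8 s7-b->s7 s7-c->s7 s8-a->s5 s8-b->s8 s8-c->s8

Build one automaton per condition and run them in lockstep. The first has 3 states tracking the count of `a`s modulo 3; the second has 3 states tracking whether and how much of `ca` has been seen. A product state is a pair (one from each), accepting exactly when both do.
With 9 states:
        a   b   c  
>  s0   s1  s0  s2 
   s1   s3  s1  s4 
   s2   s5  s0  s2 
   s3   s0  s3  s6 
   s4   s7  s1  s4 
 * s5   s7  s5  s5 
   s6   s8  s3  s6 
   s7   s8  s7  s7 
   s8   s5  s8  s8 
(> = start, * = accepting)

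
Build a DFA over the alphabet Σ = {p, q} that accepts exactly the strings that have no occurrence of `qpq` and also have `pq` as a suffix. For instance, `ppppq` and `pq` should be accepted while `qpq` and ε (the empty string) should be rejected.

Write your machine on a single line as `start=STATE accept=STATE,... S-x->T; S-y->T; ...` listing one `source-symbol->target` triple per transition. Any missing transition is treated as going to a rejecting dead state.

start=S0; accept=S3; S0-p->S1; S0-q->S2; S1-p->S1; S1-q->S3; S2-p->S4; S2-q->S2; S3-p->S4; S3-q->S2; S4-p->S1; S4-q->S5; S5-p->S5; S5-q->S5

Build one automaton per condition and run them in lockstep. One (4 states) tracks partial matches of the forbidden pattern `qpq`; the other (3 states) tracks how much of the suffix `pq` has currently been matched. Each combined state is a pair, one component from each; accept when both components accept. Minimizing collapses redundant product states.
With 6 states:
        p   q  
>  S0   S1  S2 
   S1   S1  S3 
   S2   S4  S2 
 * S3   S4  S2 
   S4   S1  S5 
   S5   S5  S5 
(> = start, * = accepting)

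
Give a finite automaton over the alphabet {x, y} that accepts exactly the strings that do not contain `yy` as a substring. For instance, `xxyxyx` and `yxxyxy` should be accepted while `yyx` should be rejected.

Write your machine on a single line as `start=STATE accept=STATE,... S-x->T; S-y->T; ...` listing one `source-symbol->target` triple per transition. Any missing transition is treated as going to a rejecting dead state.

This is the complement of 'contains `yy`'. Use the same substring-matching states — A through C holding how much of `yy` has just been matched — but flip the accepting set: everything except the trap C accepts.
A 3-state machine:
       x  y 
>* A   A  B 
 * B   A  C 
   C   C  C 
(> = start, * = accepting)

start=A; accept=A,B; A-x->A; A-y->B; B-x->A; B-y->C; C-x->C; C-y->C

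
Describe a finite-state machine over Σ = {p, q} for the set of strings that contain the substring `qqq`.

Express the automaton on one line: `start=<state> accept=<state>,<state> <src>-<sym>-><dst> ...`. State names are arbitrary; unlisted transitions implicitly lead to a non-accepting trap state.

Track how much of `qqq` has been matched so far: state A is no progress, D is the absorbing accept state reached once `qqq` has occurred. Intermediate states record partial matches; on a mismatch, fall back to the longest reusable overlap.
With 4 states:
       p  q 
>  A   A  B 
   B   A  C 
   C   A  D 
 * D   D  D 
(> = start, * = accepting)

start=A accept=D A-p->A A-q->B B-p->A B-q->C C-p->A C-q->D D-p->D D-q->D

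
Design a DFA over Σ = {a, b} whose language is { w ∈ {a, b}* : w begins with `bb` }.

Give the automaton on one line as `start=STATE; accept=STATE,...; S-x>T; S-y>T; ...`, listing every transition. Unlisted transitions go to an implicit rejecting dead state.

Walk along `bb` while the input agrees: from q0 take `b` to q1, and so on. Any deviation drops to the rejecting sink q3. Once q2 is reached the prefix is confirmed and every continuation is accepted.
        a   b  
>  q0   q3  q1 
   q1   q3  q2 
 * q2   q2  q2 
   q3   q3  q3 
(> = start, * = accepting)

start=q0; accept=q2; q0-a>q3; q0-b>q1; q1-a>q3; q1-b>q2; q2-a>q2; q2-b>q2; q3-a>q3; q3-b>q3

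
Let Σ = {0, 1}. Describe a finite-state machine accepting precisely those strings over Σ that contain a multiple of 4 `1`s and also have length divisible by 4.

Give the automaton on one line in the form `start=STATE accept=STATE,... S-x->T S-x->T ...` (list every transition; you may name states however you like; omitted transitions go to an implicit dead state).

Build one automaton per condition and run them in lockstep. One (4 states) tracks the count of `1`s modulo 4; the other (4 states) tracks the input length modulo 4. Each combined state is a pair, one component from each; accept when both components accept.
A 16-state machine:
          0    1  
>* S0     S1   S2 
   S1     S3   S4 
   S2     S4   S5 
   S3     S6   S7 
   S4     S7   S8 
   S5     S8   S9 
   S6     S0  S10 
   S7    S10  S11 
   S8    S11  S12 
   S9    S12   S0 
   S10    S2  S13 
   S11   S13  S14 
   S12   S14   S1 
   S13    S5  S15 
   S14   S15   S3 
   S15    S9   S6 
(> = start, * = accepting)

start=S0 accept=S0 S0-0->S1 S0-1->S2 S1-0->S3 S1-1->S4 S2-0->S4 S2-1->S5 S3-0->S6 S3-1->S7 S4-0->S7 S4-1->S8 S5-0->S8 S5-1->S9 S6-0->S0 S6-1->S10 S7-0->S10 S7-1->S11 S8-0->S11 S8-1->S12 S9-0->S12 S9-1->S0 S10-0->S2 S10-1->S13 S11-0->S13 S11-1->S14 S12-0->S14 S12-1->S1 S13-0->S5 S13-1->S15 S14-0->S15 S14-1->S3 S15-0->S9 S15-1->S6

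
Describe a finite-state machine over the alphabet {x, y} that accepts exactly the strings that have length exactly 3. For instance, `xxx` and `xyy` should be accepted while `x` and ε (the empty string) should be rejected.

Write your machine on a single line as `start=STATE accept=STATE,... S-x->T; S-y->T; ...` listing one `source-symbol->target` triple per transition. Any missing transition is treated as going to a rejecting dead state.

start=A; accept=D; A-x->B; A-y->B; B-x->C; B-y->C; C-x->D; C-y->D; D-x->E; D-y->E; E-x->E; E-y->E

Count input length up to 4: every symbol moves from A toward E, which means 'more than 3' and absorbs. Accept from {D}.
A 5-state machine:
       x  y 
>  A   B  B 
   B   C  C 
   C   D  D 
 * D   E  E 
   E   E  E 
(> = start, * = accepting)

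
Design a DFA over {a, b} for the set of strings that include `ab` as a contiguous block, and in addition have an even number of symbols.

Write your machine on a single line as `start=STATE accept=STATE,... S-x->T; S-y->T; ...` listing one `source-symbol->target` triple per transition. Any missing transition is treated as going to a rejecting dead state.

Handle the two conditions separately and then intersect. One (3 states) tracks whether and how much of `ab` has been seen; the other (2 states) tracks the input length modulo 2. Each combined state is a pair, one component from each; accept when both components accept.
A 6-state machine:
        a   b  
>  q0   q1  q2 
   q1   q3  q4 
   q2   q3  q0 
   q3   q1  q5 
 * q4   q5  q5 
   q5   q4  q4 
(> = start, * = accepting)

start=q0; accept=q4; q0-a->q1; q0-b->q2; q1-a->q3; q1-b->q4; q2-a->q3; q2-b->q0; q3-a->q1; q3-b->q5; q4-a->q5; q4-b->q5; q5-a->q4; q5-b->q4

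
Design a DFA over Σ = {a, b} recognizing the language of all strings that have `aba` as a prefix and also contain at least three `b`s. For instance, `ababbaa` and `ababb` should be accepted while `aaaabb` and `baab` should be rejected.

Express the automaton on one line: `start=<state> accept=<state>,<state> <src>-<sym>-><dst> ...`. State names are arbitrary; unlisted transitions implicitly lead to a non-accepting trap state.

Run two small machines in parallel and take their product. One (5 states) tracks whether the input so far still matches the prefix `aba`; the other (5 states) tracks the count of `b`s, saturating at 4. Each combined state is a pair, one component from each; accept when both components accept. Minimizing collapses redundant product states.
With 7 states:
        a   b  
>  s0   s1  s2 
   s1   s2  s3 
   s2   s2  s2 
   s3   s4  s2 
   s4   s4  s5 
   s5   s5  s6 
 * s6   s6  s6 
(> = start, * = accepting)

start=s0 accept=s6 s0-a->s1 s0-b->s2 s1-a->s2 s1-b->s3 s2-a->s2 s2-b->s2 s3-a->s4 s3-b->s2 s4-a->s4 s4-b->s5 s5-a->s5 s5-b->s6 s6-a->s6 s6-b->s6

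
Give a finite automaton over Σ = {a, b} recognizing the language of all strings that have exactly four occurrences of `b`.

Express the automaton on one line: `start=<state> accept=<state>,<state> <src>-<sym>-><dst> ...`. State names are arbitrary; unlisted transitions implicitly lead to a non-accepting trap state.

Only the number of `b`s matters, and only up to 5. Make a chain S0 → S1 → S2 → S3 → S4 → S5 advanced by each `b` (with S5 absorbing); every other symbol self-loops. The accepting set is {S4}.
6 states suffice.
        a   b  
>  S0   S0  S1 
   S1   S1  S2 
   S2   S2  S3 
   S3   S3  S4 
 * S4   S4  S5 
   S5   S5  S5 
(> = start, * = accepting)

start=S0 accept=S4 S0-a->S0 S0-b->S1 S1-a->S1 S1-b->S2 S2-a->S2 S2-b->S3 S3-a->S3 S3-b->S4 S4-a->S4 S4-b->S5 S5-a->S5 S5-b->S5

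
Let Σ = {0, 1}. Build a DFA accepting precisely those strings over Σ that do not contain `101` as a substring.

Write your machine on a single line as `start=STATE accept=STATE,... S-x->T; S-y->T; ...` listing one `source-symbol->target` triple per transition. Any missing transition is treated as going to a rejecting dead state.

start=s0; accept=s0,s1,s2; s0-0->s0; s0-1->s1; s1-0->s2; s1-1->s1; s2-0->s0; s2-1->s3; s3-0->s3; s3-1->s3

Track partial matches of the forbidden pattern `101`. State s3 is a dead state reached once `101` has occurred; every other state accepts. s0 means no part of `101` is currently matched.
4 states suffice.
        0   1  
>* s0   s0  s1 
 * s1   s2  s1 
 * s2   s0  s3 
   s3   s3  s3 
(> = start, * = accepting)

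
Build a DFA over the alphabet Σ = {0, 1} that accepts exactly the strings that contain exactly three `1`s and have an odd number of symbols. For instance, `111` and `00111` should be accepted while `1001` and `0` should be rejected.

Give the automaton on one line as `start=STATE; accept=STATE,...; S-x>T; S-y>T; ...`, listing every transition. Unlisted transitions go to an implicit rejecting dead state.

Build one automaton per condition and run them in lockstep. The first has 5 states tracking the count of `1`s, saturating at 4; the second has 2 states tracking the input length modulo 2. A product state is a pair (one from each), accepting exactly when both do. Minimizing collapses redundant product states.
With 9 states:
        0   1  
>  q0   q1  q2 
   q1   q0  q3 
   q2   q3  q4 
   q3   q2  q5 
   q4   q5  q6 
   q5   q4  q7 
 * q6   q7  q8 
   q7   q6  q8 
   q8   q8  q8 
(> = start, * = accepting)

start=q0; accept=q6; q0-0>q1; q0-1>q2; q1-0>q0; q1-1>q3; q2-0>q3; q2-1>q4; q3-0>q2; q3-1>q5; q4-0>q5; q4-1>q6; q5-0>q4; q5-1>q7; q6-0>q7; q6-1>q8; q7-0>q6; q7-1>q8; q8-0>q8; q8-1>q8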